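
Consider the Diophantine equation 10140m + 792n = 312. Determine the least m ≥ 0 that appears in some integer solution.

gcd(10140, 792) = 12.
12 divides 312, so solutions exist.
By Bézout, 10140×(5) + 792×(-64) = 12.
Scale by 312/12 = 26: (m₀, n₀) = (130, -1664).
General solution: m = 130 + 66t, n = -1664 - 845t for integer t.
m ≥ 0: smallest is 130 mod 66 = 64 (at t = -1), with n = -819.

64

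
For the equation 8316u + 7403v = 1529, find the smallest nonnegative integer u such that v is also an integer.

26

gcd(8316, 7403):
  8316 = 1*7403 + 913
  7403 = 8*913 + 99
  913 = 9*99 + 22
  99 = 4*22 + 11
  22 = 2*11
so gcd(8316, 7403) = 11.
11 divides 1529, so solutions exist.
Back-substitute for Bézout coefficients:
  11 = 99 - 4*22
  ... = 8316*(-300) + 7403*(337)
Scale by 1529/11 = 139: (u₀, v₀) = (-41700, 46843).
General solution: u = -41700 + 673t, v = 46843 - 756t for integer t.
u ≥ 0: smallest is -41700 mod 673 = 26 (at t = 62), with v = -29.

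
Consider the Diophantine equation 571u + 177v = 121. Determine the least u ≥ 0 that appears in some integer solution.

34

gcd(571, 177) = 1.
1 divides 121, so solutions exist.
By Bézout, 571*(31) + 177*(-100) = 1.
Scale by 121/1 = 121: (u₀, v₀) = (3751, -12100).
General solution: u = 3751 + 177t, v = -12100 - 571t for integer t.
u ≥ 0: smallest is 3751 mod 177 = 34 (at t = -21), with v = -109.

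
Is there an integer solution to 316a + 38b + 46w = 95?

gcd(316, 38) = 2.
gcd(2, 46) = 2.
2 does not divide 95 (remainder 1), so no integer solutions.

no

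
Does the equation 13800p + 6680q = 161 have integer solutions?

no

gcd(13800, 6680) = 40.
40 does not divide 161 (remainder 1), so no integer solutions.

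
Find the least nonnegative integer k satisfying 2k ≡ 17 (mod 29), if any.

23

gcd(29, 2) = 1.
1 divides 17, so solutions exist.
By Bézout, 2*(-14) + 29*(1) = 1.
So 2*(-14) ≡ 1 (mod 29); multiply by 17: k ≡ -238 (mod 29).
Smallest nonnegative: k = -238 mod 29 = 23.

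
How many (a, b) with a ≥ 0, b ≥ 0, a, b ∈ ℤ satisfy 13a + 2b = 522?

21

gcd(13, 2):
  13 = 6·2 + 1
  2 = 2·1
so gcd(13, 2) = 1.
Back-substitute for Bézout coefficients:
  1 = 13 - 6·2
  ... = 13·(1) + 2·(-6)
Scale by 522: one solution is (522, -3132). Reduce a mod 2: (0, 261).
General: a = 0 + 2t, b = 261 - 13t.
a ≥ 0 ⇒ t ≥ 0; b ≥ 0 ⇒ t ≤ 20. So t ∈ [0, 20]: 21 solutions.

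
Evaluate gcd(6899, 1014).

1

gcd(6899, 1014):
  6899 = 6*1014 + 815
  1014 = 1*815 + 199
  815 = 4*199 + 19
  199 = 10*19 + 9
  19 = 2*9 + 1
  9 = 9*1
so gcd(6899, 1014) = 1.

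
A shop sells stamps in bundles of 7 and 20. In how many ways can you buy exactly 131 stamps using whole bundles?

1

Need nonnegative integers with 7j + 20k = 131.
gcd(7, 20) = 1, and 7·(3) + 20·(-1) = 1.
So (j₀, k₀) = (393, -131); general j = 393 + 20t, k = -131 - 7t.
j ≥ 0 ⇒ t ≥ -19; k ≥ 0 ⇒ t ≤ -19. That's 1 value of t.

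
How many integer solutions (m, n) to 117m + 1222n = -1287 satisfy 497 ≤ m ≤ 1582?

gcd(1222, 117) = 13  (1222 = 10·117 + 52, 117 = 2·52 + 13, 52 = 4·13).
Back-substituting, 117·(21) + 1222·(-2) = 13.
Scale by -99: particular solution (-2079, 198); reduce m mod 94: (83, -9).
General solution: m = 83 + 94t, n = -9 - 9t for integer t.
497 ≤ 83 + 94t ≤ 1582 gives t ∈ [5, 15], which is 11 values.

11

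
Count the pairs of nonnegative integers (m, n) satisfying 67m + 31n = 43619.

21

gcd(67, 31) = 1  (67 = 2×31 + 5, 31 = 6×5 + 1, 5 = 5×1).
Back-substituting, 67×(-6) + 31×(13) = 1.
Scale by 43619: one solution is (-261714, 567047). Reduce m mod 31: (19, 1366).
General: m = 19 + 31t, n = 1366 - 67t.
m ≥ 0 ⇒ t ≥ 0; n ≥ 0 ⇒ t ≤ 20. So t ∈ [0, 20]: 21 solutions.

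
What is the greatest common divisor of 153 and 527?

17

gcd(527, 153) = 17  (527 = 3·153 + 68, 153 = 2·68 + 17, 68 = 4·17).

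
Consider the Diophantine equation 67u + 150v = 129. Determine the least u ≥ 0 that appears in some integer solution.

87

gcd(150, 67) = 1.
1 divides 129, so solutions exist.
By Bézout, 67*(-47) + 150*(21) = 1.
Scale by 129/1 = 129: (u₀, v₀) = (-6063, 2709).
General solution: u = -6063 + 150t, v = 2709 - 67t for integer t.
u ≥ 0: smallest is -6063 mod 150 = 87 (at t = 41), with v = -38.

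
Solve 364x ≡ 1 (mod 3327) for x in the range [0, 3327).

1435

gcd(3327, 364) = 1  (3327 = 9×364 + 51, 364 = 7×51 + 7, 51 = 7×7 + 2, 7 = 3×2 + 1, 2 = 2×1).
Back-substituting, 364×(1435) + 3327×(-157) = 1.
So 364×1435 ≡ 1 (mod 3327), and 1435 mod 3327 = 1435.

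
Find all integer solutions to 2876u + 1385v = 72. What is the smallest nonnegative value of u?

262

gcd(2876, 1385) = 1.
1 divides 72, so solutions exist.
By Bézout, 2876*(196) + 1385*(-407) = 1.
Scale by 72/1 = 72: (u₀, v₀) = (14112, -29304).
General solution: u = 14112 + 1385t, v = -29304 - 2876t for integer t.
u ≥ 0: smallest is 14112 mod 1385 = 262 (at t = -10), with v = -544.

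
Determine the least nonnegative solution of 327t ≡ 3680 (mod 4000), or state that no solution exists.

3840

gcd(4000, 327):
  4000 = 12×327 + 76
  327 = 4×76 + 23
  76 = 3×23 + 7
  23 = 3×7 + 2
  7 = 3×2 + 1
  2 = 2×1
so gcd(4000, 327) = 1.
1 divides 3680, so solutions exist.
Back-substitute for Bézout coefficients:
  1 = 7 - 3×2
  ... = 327×(-1737) + 4000×(142)
So 327×(-1737) ≡ 1 (mod 4000); multiply by 3680: t ≡ -6392160 (mod 4000).
Smallest nonnegative: t = -6392160 mod 4000 = 3840.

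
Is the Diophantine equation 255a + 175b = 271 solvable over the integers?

gcd(255, 175) = 5  (255 = 1·175 + 80, 175 = 2·80 + 15, 80 = 5·15 + 5, 15 = 3·5).
5 does not divide 271 (remainder 1), so no integer solutions.

no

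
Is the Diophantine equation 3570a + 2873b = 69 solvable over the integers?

no

gcd(3570, 2873) = 17.
17 does not divide 69 (remainder 1), so no integer solutions.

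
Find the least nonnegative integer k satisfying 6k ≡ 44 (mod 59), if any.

gcd(59, 6) = 1  (59 = 9*6 + 5, 6 = 1*5 + 1, 5 = 5*1).
1 divides 44, so solutions exist.
Back-substituting, 6*(10) + 59*(-1) = 1.
So 6*(10) ≡ 1 (mod 59); multiply by 44: k ≡ 440 (mod 59).
Smallest nonnegative: k = 440 mod 59 = 27.

27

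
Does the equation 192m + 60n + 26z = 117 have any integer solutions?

gcd(192, 60):
  192 = 3*60 + 12
  60 = 5*12
so gcd(192, 60) = 12.
gcd(12, 26) = 2.
2 does not divide 117 (remainder 1), so no integer solutions.

no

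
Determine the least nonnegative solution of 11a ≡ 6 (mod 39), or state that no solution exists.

gcd(39, 11):
  39 = 3×11 + 6
  11 = 1×6 + 5
  6 = 1×5 + 1
  5 = 5×1
so gcd(39, 11) = 1.
1 divides 6, so solutions exist.
Back-substitute for Bézout coefficients:
  1 = 6 - 1×5
  ... = 11×(-7) + 39×(2)
So 11×(-7) ≡ 1 (mod 39); multiply by 6: a ≡ -42 (mod 39).
Smallest nonnegative: a = -42 mod 39 = 36.

36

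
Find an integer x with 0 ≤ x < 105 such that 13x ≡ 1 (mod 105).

97

gcd(105, 13):
  105 = 8×13 + 1
  13 = 13×1
so gcd(105, 13) = 1.
Back-substitute for Bézout coefficients:
  1 = 105 - 8×13
  ... = 13×(-8) + 105×(1)
So 13×-8 ≡ 1 (mod 105), and -8 mod 105 = 97.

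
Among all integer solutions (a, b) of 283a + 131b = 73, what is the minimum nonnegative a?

122

gcd(283, 131) = 1.
1 divides 73, so solutions exist.
By Bézout, 283·(25) + 131·(-54) = 1.
Scale by 73/1 = 73: (a₀, b₀) = (1825, -3942).
General solution: a = 1825 + 131t, b = -3942 - 283t for integer t.
a ≥ 0: smallest is 1825 mod 131 = 122 (at t = -13), with b = -263.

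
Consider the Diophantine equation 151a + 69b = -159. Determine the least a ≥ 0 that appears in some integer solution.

gcd(151, 69):
  151 = 2·69 + 13
  69 = 5·13 + 4
  13 = 3·4 + 1
  4 = 4·1
so gcd(151, 69) = 1.
1 divides -159, so solutions exist.
Back-substitute for Bézout coefficients:
  1 = 13 - 3·4
  ... = 151·(16) + 69·(-35)
Scale by -159/1 = -159: (a₀, b₀) = (-2544, 5565).
General solution: a = -2544 + 69t, b = 5565 - 151t for integer t.
a ≥ 0: smallest is -2544 mod 69 = 9 (at t = 37), with b = -22.

9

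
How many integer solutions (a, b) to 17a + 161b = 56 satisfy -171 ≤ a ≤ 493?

4

gcd(161, 17) = 1.
By Bézout, 17×(19) + 161×(-2) = 1.
Particular solution: (98, -10).
General solution: a = 98 + 161t, b = -10 - 17t for integer t.
-171 ≤ 98 + 161t ≤ 493 gives t ∈ [-1, 2], which is 4 values.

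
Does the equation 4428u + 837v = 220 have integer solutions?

gcd(4428, 837) = 27  (4428 = 5·837 + 243, 837 = 3·243 + 108, 243 = 2·108 + 27, 108 = 4·27).
27 does not divide 220 (remainder 4), so no integer solutions.

no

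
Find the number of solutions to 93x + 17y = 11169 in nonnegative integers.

8

gcd(93, 17) = 1  (93 = 5·17 + 8, 17 = 2·8 + 1, 8 = 8·1).
Back-substituting, 93·(-2) + 17·(11) = 1.
Scale by 11169: one solution is (-22338, 122859). Reduce x mod 17: (0, 657).
General: x = 0 + 17t, y = 657 - 93t.
x ≥ 0 ⇒ t ≥ 0; y ≥ 0 ⇒ t ≤ 7. So t ∈ [0, 7]: 8 solutions.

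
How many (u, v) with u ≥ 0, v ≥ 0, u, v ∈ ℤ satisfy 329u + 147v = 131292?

19

gcd(329, 147) = 7  (329 = 2·147 + 35, 147 = 4·35 + 7, 35 = 5·7).
Back-substituting, 329·(-4) + 147·(9) = 7.
Scale by 18756: one solution is (-75024, 168804). Reduce u mod 21: (9, 873).
General: u = 9 + 21t, v = 873 - 47t.
u ≥ 0 ⇒ t ≥ 0; v ≥ 0 ⇒ t ≤ 18. So t ∈ [0, 18]: 19 solutions.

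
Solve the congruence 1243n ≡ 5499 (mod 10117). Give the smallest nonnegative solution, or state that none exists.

7582

gcd(10117, 1243) = 1.
1 divides 5499, so solutions exist.
By Bézout, 1243×(-1579) + 10117×(194) = 1.
So 1243×(-1579) ≡ 1 (mod 10117); multiply by 5499: n ≡ -8682921 (mod 10117).
Smallest nonnegative: n = -8682921 mod 10117 = 7582.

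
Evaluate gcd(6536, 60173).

gcd(60173, 6536):
  60173 = 9·6536 + 1349
  6536 = 4·1349 + 1140
  1349 = 1·1140 + 209
  1140 = 5·209 + 95
  209 = 2·95 + 19
  95 = 5·19
so gcd(60173, 6536) = 19.

19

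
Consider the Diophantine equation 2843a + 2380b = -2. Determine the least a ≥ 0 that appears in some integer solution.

586

gcd(2843, 2380) = 1  (2843 = 1·2380 + 463, 2380 = 5·463 + 65, 463 = 7·65 + 8, 65 = 8·8 + 1, 8 = 8·1).
1 divides -2, so solutions exist.
Back-substituting, 2843·(-293) + 2380·(350) = 1.
Scale by -2/1 = -2: (a₀, b₀) = (586, -700).
General solution: a = 586 + 2380t, b = -700 - 2843t for integer t.
a ≥ 0: smallest is 586 mod 2380 = 586 (at t = 0), with b = -700.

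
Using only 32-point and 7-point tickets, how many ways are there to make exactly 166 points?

1

Need nonnegative integers with 32j + 7k = 166.
gcd(32, 7) = 1, and 32·(2) + 7·(-9) = 1.
So (j₀, k₀) = (332, -1494); general j = 332 + 7t, k = -1494 - 32t.
j ≥ 0 ⇒ t ≥ -47; k ≥ 0 ⇒ t ≤ -47. That's 1 value of t.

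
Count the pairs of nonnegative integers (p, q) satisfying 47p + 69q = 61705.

19

gcd(69, 47) = 1.
By Bézout, 47·(-22) + 69·(15) = 1.
One solution: (65, 850).
General: p = 65 + 69t, q = 850 - 47t.
p ≥ 0 ⇒ t ≥ 0; q ≥ 0 ⇒ t ≤ 18. So t ∈ [0, 18]: 19 solutions.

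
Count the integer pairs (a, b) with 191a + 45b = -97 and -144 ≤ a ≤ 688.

18

gcd(191, 45) = 1  (191 = 4*45 + 11, 45 = 4*11 + 1, 11 = 11*1).
Back-substituting, 191*(-4) + 45*(17) = 1.
Scale by -97: particular solution (388, -1649); reduce a mod 45: (28, -121).
General solution: a = 28 + 45t, b = -121 - 191t for integer t.
-144 ≤ 28 + 45t ≤ 688 gives t ∈ [-3, 14], which is 18 values.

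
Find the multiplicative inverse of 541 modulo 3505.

2896

gcd(3505, 541) = 1  (3505 = 6*541 + 259, 541 = 2*259 + 23, 259 = 11*23 + 6, 23 = 3*6 + 5, 6 = 1*5 + 1, 5 = 5*1).
Back-substituting, 541*(-609) + 3505*(94) = 1.
So 541*-609 ≡ 1 (mod 3505), and -609 mod 3505 = 2896.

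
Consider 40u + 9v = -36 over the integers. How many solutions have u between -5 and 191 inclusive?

gcd(40, 9) = 1.
By Bézout, 40×(-2) + 9×(9) = 1.
Particular solution: (0, -4).
General solution: u = 0 + 9t, v = -4 - 40t for integer t.
-5 ≤ 0 + 9t ≤ 191 gives t ∈ [0, 21], which is 22 values.

22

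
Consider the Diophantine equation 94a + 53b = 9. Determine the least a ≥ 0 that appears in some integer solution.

gcd(94, 53) = 1  (94 = 1*53 + 41, 53 = 1*41 + 12, 41 = 3*12 + 5, 12 = 2*5 + 2, 5 = 2*2 + 1, 2 = 2*1).
1 divides 9, so solutions exist.
Back-substituting, 94*(22) + 53*(-39) = 1.
Scale by 9/1 = 9: (a₀, b₀) = (198, -351).
General solution: a = 198 + 53t, b = -351 - 94t for integer t.
a ≥ 0: smallest is 198 mod 53 = 39 (at t = -3), with b = -69.

39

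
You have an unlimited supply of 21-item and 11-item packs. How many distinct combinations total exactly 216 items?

Need nonnegative integers with 21j + 11k = 216.
gcd(21, 11) = 1, and 21·(-1) + 11·(2) = 1.
So (j₀, k₀) = (-216, 432); general j = -216 + 11t, k = 432 - 21t.
j ≥ 0 ⇒ t ≥ 20; k ≥ 0 ⇒ t ≤ 20. That's 1 value of t.

1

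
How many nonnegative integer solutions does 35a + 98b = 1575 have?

gcd(98, 35) = 7  (98 = 2×35 + 28, 35 = 1×28 + 7, 28 = 4×7).
Back-substituting, 35×(3) + 98×(-1) = 7.
Scale by 225: one solution is (675, -225). Reduce a mod 14: (3, 15).
General: a = 3 + 14t, b = 15 - 5t.
a ≥ 0 ⇒ t ≥ 0; b ≥ 0 ⇒ t ≤ 3. So t ∈ [0, 3]: 4 solutions.

4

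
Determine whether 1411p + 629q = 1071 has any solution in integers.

gcd(1411, 629):
  1411 = 2*629 + 153
  629 = 4*153 + 17
  153 = 9*17
so gcd(1411, 629) = 17.
17 divides 1071, so integer solutions exist.

yes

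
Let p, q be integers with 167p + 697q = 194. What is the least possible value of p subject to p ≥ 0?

502

gcd(697, 167) = 1  (697 = 4*167 + 29, 167 = 5*29 + 22, 29 = 1*22 + 7, 22 = 3*7 + 1, 7 = 7*1).
1 divides 194, so solutions exist.
Back-substituting, 167*(96) + 697*(-23) = 1.
Scale by 194/1 = 194: (p₀, q₀) = (18624, -4462).
General solution: p = 18624 + 697t, q = -4462 - 167t for integer t.
p ≥ 0: smallest is 18624 mod 697 = 502 (at t = -26), with q = -120.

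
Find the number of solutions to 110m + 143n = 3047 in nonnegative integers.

gcd(143, 110):
  143 = 1×110 + 33
  110 = 3×33 + 11
  33 = 3×11
so gcd(143, 110) = 11.
Back-substitute for Bézout coefficients:
  11 = 110 - 3×33
  ... = 110×(4) + 143×(-3)
Scale by 277: one solution is (1108, -831). Reduce m mod 13: (3, 19).
General: m = 3 + 13t, n = 19 - 10t.
m ≥ 0 ⇒ t ≥ 0; n ≥ 0 ⇒ t ≤ 1. So t ∈ [0, 1]: 2 solutions.

2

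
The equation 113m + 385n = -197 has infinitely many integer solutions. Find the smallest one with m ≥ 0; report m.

356

gcd(385, 113):
  385 = 3·113 + 46
  113 = 2·46 + 21
  46 = 2·21 + 4
  21 = 5·4 + 1
  4 = 4·1
so gcd(385, 113) = 1.
1 divides -197, so solutions exist.
Back-substitute for Bézout coefficients:
  1 = 21 - 5·4
  ... = 113·(92) + 385·(-27)
Scale by -197/1 = -197: (m₀, n₀) = (-18124, 5319).
General solution: m = -18124 + 385t, n = 5319 - 113t for integer t.
m ≥ 0: smallest is -18124 mod 385 = 356 (at t = 48), with n = -105.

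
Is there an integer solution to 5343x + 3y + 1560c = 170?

gcd(5343, 3) = 3.
gcd(3, 1560) = 3.
3 does not divide 170 (remainder 2), so no integer solutions.

no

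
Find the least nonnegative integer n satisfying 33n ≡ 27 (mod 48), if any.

11

gcd(48, 33):
  48 = 1·33 + 15
  33 = 2·15 + 3
  15 = 5·3
so gcd(48, 33) = 3.
3 divides 27, so solutions exist.
Back-substitute for Bézout coefficients:
  3 = 33 - 2·15
  ... = 33·(3) + 48·(-2)
So 33·(3) ≡ 3 (mod 48); multiply by 9: n ≡ 27 (mod 16).
Smallest nonnegative: n = 27 mod 16 = 11.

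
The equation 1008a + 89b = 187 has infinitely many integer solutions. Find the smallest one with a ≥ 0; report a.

gcd(1008, 89) = 1.
1 divides 187, so solutions exist.
By Bézout, 1008*(43) + 89*(-487) = 1.
Scale by 187/1 = 187: (a₀, b₀) = (8041, -91069).
General solution: a = 8041 + 89t, b = -91069 - 1008t for integer t.
a ≥ 0: smallest is 8041 mod 89 = 31 (at t = -90), with b = -349.

31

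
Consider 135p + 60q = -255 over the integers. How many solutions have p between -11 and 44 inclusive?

14

gcd(135, 60):
  135 = 2×60 + 15
  60 = 4×15
so gcd(135, 60) = 15.
Back-substitute for Bézout coefficients:
  15 = 135 - 2×60
  ... = 135×(1) + 60×(-2)
Scale by -17: particular solution (-17, 34); reduce p mod 4: (3, -11).
General solution: p = 3 + 4t, q = -11 - 9t for integer t.
-11 ≤ 3 + 4t ≤ 44 gives t ∈ [-3, 10], which is 14 values.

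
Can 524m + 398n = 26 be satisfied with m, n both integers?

gcd(524, 398):
  524 = 1·398 + 126
  398 = 3·126 + 20
  126 = 6·20 + 6
  20 = 3·6 + 2
  6 = 3·2
so gcd(524, 398) = 2.
2 divides 26, so integer solutions exist.

yes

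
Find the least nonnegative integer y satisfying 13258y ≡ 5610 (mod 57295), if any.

no solution

gcd(57295, 13258) = 7  (57295 = 4·13258 + 4263, 13258 = 3·4263 + 469, 4263 = 9·469 + 42, 469 = 11·42 + 7, 42 = 6·7).
7 does not divide 5610, so the congruence has no solution.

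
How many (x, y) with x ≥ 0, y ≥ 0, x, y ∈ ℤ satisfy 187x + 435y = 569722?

7

gcd(435, 187) = 1  (435 = 2*187 + 61, 187 = 3*61 + 4, 61 = 15*4 + 1, 4 = 4*1).
Back-substituting, 187*(-107) + 435*(46) = 1.
Scale by 569722: one solution is (-60960254, 26207212). Reduce x mod 435: (211, 1219).
General: x = 211 + 435t, y = 1219 - 187t.
x ≥ 0 ⇒ t ≥ 0; y ≥ 0 ⇒ t ≤ 6. So t ∈ [0, 6]: 7 solutions.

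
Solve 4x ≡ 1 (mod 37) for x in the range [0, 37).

28

gcd(37, 4):
  37 = 9×4 + 1
  4 = 4×1
so gcd(37, 4) = 1.
Back-substitute for Bézout coefficients:
  1 = 37 - 9×4
  ... = 4×(-9) + 37×(1)
So 4×-9 ≡ 1 (mod 37), and -9 mod 37 = 28.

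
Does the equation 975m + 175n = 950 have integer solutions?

gcd(975, 175):
  975 = 5*175 + 100
  175 = 1*100 + 75
  100 = 1*75 + 25
  75 = 3*25
so gcd(975, 175) = 25.
25 divides 950, so integer solutions exist.

yes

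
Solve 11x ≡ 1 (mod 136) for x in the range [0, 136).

gcd(136, 11) = 1.
By Bézout, 11*(-37) + 136*(3) = 1.
So 11*-37 ≡ 1 (mod 136), and -37 mod 136 = 99.

99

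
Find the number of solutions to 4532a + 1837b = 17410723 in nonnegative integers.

gcd(4532, 1837) = 11  (4532 = 2·1837 + 858, 1837 = 2·858 + 121, 858 = 7·121 + 11, 121 = 11·11).
Back-substituting, 4532·(15) + 1837·(-37) = 11.
Scale by 1582793: one solution is (23741895, -58563341). Reduce a mod 167: (6, 9463).
General: a = 6 + 167t, b = 9463 - 412t.
a ≥ 0 ⇒ t ≥ 0; b ≥ 0 ⇒ t ≤ 22. So t ∈ [0, 22]: 23 solutions.

23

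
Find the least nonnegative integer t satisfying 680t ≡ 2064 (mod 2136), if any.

69

gcd(2136, 680) = 8  (2136 = 3·680 + 96, 680 = 7·96 + 8, 96 = 12·8).
8 divides 2064, so solutions exist.
Back-substituting, 680·(22) + 2136·(-7) = 8.
So 680·(22) ≡ 8 (mod 2136); multiply by 258: t ≡ 5676 (mod 267).
Smallest nonnegative: t = 5676 mod 267 = 69.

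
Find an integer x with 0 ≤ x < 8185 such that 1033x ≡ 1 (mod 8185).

1347

gcd(8185, 1033) = 1.
By Bézout, 1033*(1347) + 8185*(-170) = 1.
So 1033*1347 ≡ 1 (mod 8185), and 1347 mod 8185 = 1347.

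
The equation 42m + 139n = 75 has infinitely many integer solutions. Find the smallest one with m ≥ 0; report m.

111

gcd(139, 42) = 1  (139 = 3*42 + 13, 42 = 3*13 + 3, 13 = 4*3 + 1, 3 = 3*1).
1 divides 75, so solutions exist.
Back-substituting, 42*(-43) + 139*(13) = 1.
Scale by 75/1 = 75: (m₀, n₀) = (-3225, 975).
General solution: m = -3225 + 139t, n = 975 - 42t for integer t.
m ≥ 0: smallest is -3225 mod 139 = 111 (at t = 24), with n = -33.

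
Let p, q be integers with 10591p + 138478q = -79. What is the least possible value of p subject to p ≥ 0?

gcd(138478, 10591) = 1.
1 divides -79, so solutions exist.
By Bézout, 10591*(-10277) + 138478*(786) = 1.
Scale by -79/1 = -79: (p₀, q₀) = (811883, -62094).
General solution: p = 811883 + 138478t, q = -62094 - 10591t for integer t.
p ≥ 0: smallest is 811883 mod 138478 = 119493 (at t = -5), with q = -9139.

119493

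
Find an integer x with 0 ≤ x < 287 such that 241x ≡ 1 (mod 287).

gcd(287, 241) = 1  (287 = 1·241 + 46, 241 = 5·46 + 11, 46 = 4·11 + 2, 11 = 5·2 + 1, 2 = 2·1).
Back-substituting, 241·(131) + 287·(-110) = 1.
So 241·131 ≡ 1 (mod 287), and 131 mod 287 = 131.

131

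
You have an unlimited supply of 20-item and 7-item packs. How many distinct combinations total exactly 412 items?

Need nonnegative integers with 20j + 7k = 412.
gcd(20, 7) = 1, and 20·(-1) + 7·(3) = 1.
So (j₀, k₀) = (-412, 1236); general j = -412 + 7t, k = 1236 - 20t.
j ≥ 0 ⇒ t ≥ 59; k ≥ 0 ⇒ t ≤ 61. That's 3 values of t.

3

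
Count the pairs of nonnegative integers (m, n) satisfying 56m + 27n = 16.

gcd(56, 27) = 1  (56 = 2·27 + 2, 27 = 13·2 + 1, 2 = 2·1).
Back-substituting, 56·(-13) + 27·(27) = 1.
Scale by 16: one solution is (-208, 432). Reduce m mod 27: (8, -16).
General: m = 8 + 27t, n = -16 - 56t.
m ≥ 0 ⇒ t ≥ 0; n ≥ 0 ⇒ t ≤ -1. So t ∈ [0, -1]: 0 solutions.

0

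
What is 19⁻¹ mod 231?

73

gcd(231, 19) = 1.
By Bézout, 19·(73) + 231·(-6) = 1.
So 19·73 ≡ 1 (mod 231), and 73 mod 231 = 73.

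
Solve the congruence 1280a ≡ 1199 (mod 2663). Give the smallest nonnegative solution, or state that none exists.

gcd(2663, 1280):
  2663 = 2×1280 + 103
  1280 = 12×103 + 44
  103 = 2×44 + 15
  44 = 2×15 + 14
  15 = 1×14 + 1
  14 = 14×1
so gcd(2663, 1280) = 1.
1 divides 1199, so solutions exist.
Back-substitute for Bézout coefficients:
  1 = 15 - 1×14
  ... = 1280×(-181) + 2663×(87)
So 1280×(-181) ≡ 1 (mod 2663); multiply by 1199: a ≡ -217019 (mod 2663).
Smallest nonnegative: a = -217019 mod 2663 = 1347.

1347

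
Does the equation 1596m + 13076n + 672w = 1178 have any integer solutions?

gcd(13076, 1596) = 28.
gcd(28, 672) = 28.
28 does not divide 1178 (remainder 2), so no integer solutions.

no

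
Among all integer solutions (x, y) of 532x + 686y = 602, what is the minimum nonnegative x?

gcd(686, 532) = 14.
14 divides 602, so solutions exist.
By Bézout, 532×(-9) + 686×(7) = 14.
Scale by 602/14 = 43: (x₀, y₀) = (-387, 301).
General solution: x = -387 + 49t, y = 301 - 38t for integer t.
x ≥ 0: smallest is -387 mod 49 = 5 (at t = 8), with y = -3.

5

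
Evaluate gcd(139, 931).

1

gcd(931, 139) = 1  (931 = 6*139 + 97, 139 = 1*97 + 42, 97 = 2*42 + 13, 42 = 3*13 + 3, 13 = 4*3 + 1, 3 = 3*1).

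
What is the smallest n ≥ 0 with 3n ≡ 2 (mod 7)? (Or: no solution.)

3

gcd(7, 3) = 1.
1 divides 2, so solutions exist.
By Bézout, 3×(-2) + 7×(1) = 1.
So 3×(-2) ≡ 1 (mod 7); multiply by 2: n ≡ -4 (mod 7).
Smallest nonnegative: n = -4 mod 7 = 3.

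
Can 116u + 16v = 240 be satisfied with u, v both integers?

gcd(116, 16) = 4  (116 = 7·16 + 4, 16 = 4·4).
4 divides 240, so integer solutions exist.

yes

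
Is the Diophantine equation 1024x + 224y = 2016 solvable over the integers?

gcd(1024, 224) = 32  (1024 = 4*224 + 128, 224 = 1*128 + 96, 128 = 1*96 + 32, 96 = 3*32).
32 divides 2016, so integer solutions exist.

yes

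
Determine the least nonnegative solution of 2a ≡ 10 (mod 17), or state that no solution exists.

gcd(17, 2) = 1  (17 = 8*2 + 1, 2 = 2*1).
1 divides 10, so solutions exist.
Back-substituting, 2*(-8) + 17*(1) = 1.
So 2*(-8) ≡ 1 (mod 17); multiply by 10: a ≡ -80 (mod 17).
Smallest nonnegative: a = -80 mod 17 = 5.

5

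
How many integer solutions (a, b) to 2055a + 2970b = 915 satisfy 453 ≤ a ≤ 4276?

19

gcd(2970, 2055) = 15.
By Bézout, 2055*(-13) + 2970*(9) = 15.
Particular solution: (197, -136).
General solution: a = 197 + 198t, b = -136 - 137t for integer t.
453 ≤ 197 + 198t ≤ 4276 gives t ∈ [2, 20], which is 19 values.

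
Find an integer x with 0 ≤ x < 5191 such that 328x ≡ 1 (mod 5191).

4827

gcd(5191, 328) = 1  (5191 = 15*328 + 271, 328 = 1*271 + 57, 271 = 4*57 + 43, 57 = 1*43 + 14, 43 = 3*14 + 1, 14 = 14*1).
Back-substituting, 328*(-364) + 5191*(23) = 1.
So 328*-364 ≡ 1 (mod 5191), and -364 mod 5191 = 4827.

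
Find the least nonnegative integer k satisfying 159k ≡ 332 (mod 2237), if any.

1001

gcd(2237, 159) = 1  (2237 = 14·159 + 11, 159 = 14·11 + 5, 11 = 2·5 + 1, 5 = 5·1).
1 divides 332, so solutions exist.
Back-substituting, 159·(-408) + 2237·(29) = 1.
So 159·(-408) ≡ 1 (mod 2237); multiply by 332: k ≡ -135456 (mod 2237).
Smallest nonnegative: k = -135456 mod 2237 = 1001.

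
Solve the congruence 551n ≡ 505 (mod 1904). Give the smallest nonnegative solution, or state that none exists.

927

gcd(1904, 551):
  1904 = 3*551 + 251
  551 = 2*251 + 49
  251 = 5*49 + 6
  49 = 8*6 + 1
  6 = 6*1
so gcd(1904, 551) = 1.
1 divides 505, so solutions exist.
Back-substitute for Bézout coefficients:
  1 = 49 - 8*6
  ... = 551*(311) + 1904*(-90)
So 551*(311) ≡ 1 (mod 1904); multiply by 505: n ≡ 157055 (mod 1904).
Smallest nonnegative: n = 157055 mod 1904 = 927.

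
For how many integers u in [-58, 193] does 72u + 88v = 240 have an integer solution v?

22

gcd(88, 72):
  88 = 1×72 + 16
  72 = 4×16 + 8
  16 = 2×8
so gcd(88, 72) = 8.
Back-substitute for Bézout coefficients:
  8 = 72 - 4×16
  ... = 72×(5) + 88×(-4)
Scale by 30: particular solution (150, -120); reduce u mod 11: (7, -3).
General solution: u = 7 + 11t, v = -3 - 9t for integer t.
-58 ≤ 7 + 11t ≤ 193 gives t ∈ [-5, 16], which is 22 values.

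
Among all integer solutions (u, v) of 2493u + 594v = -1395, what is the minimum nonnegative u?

49

gcd(2493, 594):
  2493 = 4·594 + 117
  594 = 5·117 + 9
  117 = 13·9
so gcd(2493, 594) = 9.
9 divides -1395, so solutions exist.
Back-substitute for Bézout coefficients:
  9 = 594 - 5·117
  ... = 2493·(-5) + 594·(21)
Scale by -1395/9 = -155: (u₀, v₀) = (775, -3255).
General solution: u = 775 + 66t, v = -3255 - 277t for integer t.
u ≥ 0: smallest is 775 mod 66 = 49 (at t = -11), with v = -208.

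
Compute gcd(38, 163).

1

gcd(163, 38) = 1  (163 = 4·38 + 11, 38 = 3·11 + 5, 11 = 2·5 + 1, 5 = 5·1).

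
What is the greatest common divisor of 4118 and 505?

1

gcd(4118, 505) = 1  (4118 = 8·505 + 78, 505 = 6·78 + 37, 78 = 2·37 + 4, 37 = 9·4 + 1, 4 = 4·1).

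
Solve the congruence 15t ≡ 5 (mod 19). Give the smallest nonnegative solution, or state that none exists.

13

gcd(19, 15) = 1.
1 divides 5, so solutions exist.
By Bézout, 15*(-5) + 19*(4) = 1.
So 15*(-5) ≡ 1 (mod 19); multiply by 5: t ≡ -25 (mod 19).
Smallest nonnegative: t = -25 mod 19 = 13.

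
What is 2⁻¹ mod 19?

gcd(19, 2) = 1.
By Bézout, 2·(-9) + 19·(1) = 1.
So 2·-9 ≡ 1 (mod 19), and -9 mod 19 = 10.

10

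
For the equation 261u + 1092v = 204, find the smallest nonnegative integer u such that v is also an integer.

gcd(1092, 261):
  1092 = 4×261 + 48
  261 = 5×48 + 21
  48 = 2×21 + 6
  21 = 3×6 + 3
  6 = 2×3
so gcd(1092, 261) = 3.
3 divides 204, so solutions exist.
Back-substitute for Bézout coefficients:
  3 = 21 - 3×6
  ... = 261×(159) + 1092×(-38)
Scale by 204/3 = 68: (u₀, v₀) = (10812, -2584).
General solution: u = 10812 + 364t, v = -2584 - 87t for integer t.
u ≥ 0: smallest is 10812 mod 364 = 256 (at t = -29), with v = -61.

256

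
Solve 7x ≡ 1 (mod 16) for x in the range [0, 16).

7

gcd(16, 7) = 1  (16 = 2*7 + 2, 7 = 3*2 + 1, 2 = 2*1).
Back-substituting, 7*(7) + 16*(-3) = 1.
So 7*7 ≡ 1 (mod 16), and 7 mod 16 = 7.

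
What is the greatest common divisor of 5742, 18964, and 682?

gcd(18964, 5742) = 22  (18964 = 3×5742 + 1738, 5742 = 3×1738 + 528, 1738 = 3×528 + 154, 528 = 3×154 + 66, 154 = 2×66 + 22, 66 = 3×22).
gcd(22, 682) = 22.

22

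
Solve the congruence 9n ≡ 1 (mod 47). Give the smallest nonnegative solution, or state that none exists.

21

gcd(47, 9) = 1.
1 divides 1, so solutions exist.
By Bézout, 9×(21) + 47×(-4) = 1.
So 9×(21) ≡ 1 (mod 47); multiply by 1: n ≡ 21 (mod 47).
Smallest nonnegative: n = 21 mod 47 = 21.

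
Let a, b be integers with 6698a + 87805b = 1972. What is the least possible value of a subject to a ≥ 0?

4169

gcd(87805, 6698):
  87805 = 13×6698 + 731
  6698 = 9×731 + 119
  731 = 6×119 + 17
  119 = 7×17
so gcd(87805, 6698) = 17.
17 divides 1972, so solutions exist.
Back-substitute for Bézout coefficients:
  17 = 731 - 6×119
  ... = 6698×(-721) + 87805×(55)
Scale by 1972/17 = 116: (a₀, b₀) = (-83636, 6380).
General solution: a = -83636 + 5165t, b = 6380 - 394t for integer t.
a ≥ 0: smallest is -83636 mod 5165 = 4169 (at t = 17), with b = -318.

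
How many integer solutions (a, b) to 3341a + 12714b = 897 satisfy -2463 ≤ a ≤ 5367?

gcd(12714, 3341):
  12714 = 3·3341 + 2691
  3341 = 1·2691 + 650
  2691 = 4·650 + 91
  650 = 7·91 + 13
  91 = 7·13
so gcd(12714, 3341) = 13.
Back-substitute for Bézout coefficients:
  13 = 650 - 7·91
  ... = 3341·(137) + 12714·(-36)
Scale by 69: particular solution (9453, -2484); reduce a mod 978: (651, -171).
General solution: a = 651 + 978t, b = -171 - 257t for integer t.
-2463 ≤ 651 + 978t ≤ 5367 gives t ∈ [-3, 4], which is 8 values.

8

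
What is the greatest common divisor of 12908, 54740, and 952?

28

gcd(54740, 12908) = 28  (54740 = 4×12908 + 3108, 12908 = 4×3108 + 476, 3108 = 6×476 + 252, 476 = 1×252 + 224, 252 = 1×224 + 28, 224 = 8×28).
gcd(28, 952) = 28.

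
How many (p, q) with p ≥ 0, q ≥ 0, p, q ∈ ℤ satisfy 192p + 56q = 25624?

gcd(192, 56):
  192 = 3·56 + 24
  56 = 2·24 + 8
  24 = 3·8
so gcd(192, 56) = 8.
Back-substitute for Bézout coefficients:
  8 = 56 - 2·24
  ... = 192·(-2) + 56·(7)
Scale by 3203: one solution is (-6406, 22421). Reduce p mod 7: (6, 437).
General: p = 6 + 7t, q = 437 - 24t.
p ≥ 0 ⇒ t ≥ 0; q ≥ 0 ⇒ t ≤ 18. So t ∈ [0, 18]: 19 solutions.

19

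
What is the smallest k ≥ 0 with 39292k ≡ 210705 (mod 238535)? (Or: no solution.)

gcd(238535, 39292) = 11.
11 divides 210705, so solutions exist.
By Bézout, 39292·(-5057) + 238535·(833) = 11.
So 39292·(-5057) ≡ 11 (mod 238535); multiply by 19155: k ≡ -96866835 (mod 21685).
Smallest nonnegative: k = -96866835 mod 21685 = 60.

60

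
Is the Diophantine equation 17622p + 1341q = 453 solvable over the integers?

no

gcd(17622, 1341) = 9  (17622 = 13·1341 + 189, 1341 = 7·189 + 18, 189 = 10·18 + 9, 18 = 2·9).
9 does not divide 453 (remainder 3), so no integer solutions.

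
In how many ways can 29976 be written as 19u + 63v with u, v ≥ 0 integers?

25

gcd(63, 19):
  63 = 3·19 + 6
  19 = 3·6 + 1
  6 = 6·1
so gcd(63, 19) = 1.
Back-substitute for Bézout coefficients:
  1 = 19 - 3·6
  ... = 19·(10) + 63·(-3)
Scale by 29976: one solution is (299760, -89928). Reduce u mod 63: (6, 474).
General: u = 6 + 63t, v = 474 - 19t.
u ≥ 0 ⇒ t ≥ 0; v ≥ 0 ⇒ t ≤ 24. So t ∈ [0, 24]: 25 solutions.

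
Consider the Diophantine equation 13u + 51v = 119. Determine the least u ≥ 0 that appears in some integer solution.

17

gcd(51, 13) = 1.
1 divides 119, so solutions exist.
By Bézout, 13*(4) + 51*(-1) = 1.
Scale by 119/1 = 119: (u₀, v₀) = (476, -119).
General solution: u = 476 + 51t, v = -119 - 13t for integer t.
u ≥ 0: smallest is 476 mod 51 = 17 (at t = -9), with v = -2.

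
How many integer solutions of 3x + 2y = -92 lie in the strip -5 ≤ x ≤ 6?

6

gcd(3, 2) = 1.
By Bézout, 3*(1) + 2*(-1) = 1.
Particular solution: (0, -46).
General solution: x = 0 + 2t, y = -46 - 3t for integer t.
-5 ≤ 0 + 2t ≤ 6 gives t ∈ [-2, 3], which is 6 values.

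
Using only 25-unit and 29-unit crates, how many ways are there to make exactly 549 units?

1

Need nonnegative integers with 25j + 29k = 549.
gcd(25, 29) = 1, and 25·(7) + 29·(-6) = 1.
So (j₀, k₀) = (3843, -3294); general j = 3843 + 29t, k = -3294 - 25t.
j ≥ 0 ⇒ t ≥ -132; k ≥ 0 ⇒ t ≤ -132. That's 1 value of t.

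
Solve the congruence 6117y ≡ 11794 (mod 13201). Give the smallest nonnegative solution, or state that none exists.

gcd(13201, 6117):
  13201 = 2·6117 + 967
  6117 = 6·967 + 315
  967 = 3·315 + 22
  315 = 14·22 + 7
  22 = 3·7 + 1
  7 = 7·1
so gcd(13201, 6117) = 1.
1 divides 11794, so solutions exist.
Back-substitute for Bézout coefficients:
  1 = 22 - 3·7
  ... = 6117·(-1802) + 13201·(835)
So 6117·(-1802) ≡ 1 (mod 13201); multiply by 11794: y ≡ -21252788 (mod 13201).
Smallest nonnegative: y = -21252788 mod 13201 = 822.

822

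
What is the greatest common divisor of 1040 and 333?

1

gcd(1040, 333):
  1040 = 3·333 + 41
  333 = 8·41 + 5
  41 = 8·5 + 1
  5 = 5·1
so gcd(1040, 333) = 1.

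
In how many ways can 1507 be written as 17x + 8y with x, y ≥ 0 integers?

gcd(17, 8) = 1.
By Bézout, 17·(1) + 8·(-2) = 1.
One solution: (3, 182).
General: x = 3 + 8t, y = 182 - 17t.
x ≥ 0 ⇒ t ≥ 0; y ≥ 0 ⇒ t ≤ 10. So t ∈ [0, 10]: 11 solutions.

11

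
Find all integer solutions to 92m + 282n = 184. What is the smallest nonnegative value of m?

gcd(282, 92):
  282 = 3×92 + 6
  92 = 15×6 + 2
  6 = 3×2
so gcd(282, 92) = 2.
2 divides 184, so solutions exist.
Back-substitute for Bézout coefficients:
  2 = 92 - 15×6
  ... = 92×(46) + 282×(-15)
Scale by 184/2 = 92: (m₀, n₀) = (4232, -1380).
General solution: m = 4232 + 141t, n = -1380 - 46t for integer t.
m ≥ 0: smallest is 4232 mod 141 = 2 (at t = -30), with n = 0.

2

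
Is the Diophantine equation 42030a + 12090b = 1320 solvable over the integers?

gcd(42030, 12090) = 30.
30 divides 1320, so integer solutions exist.

yes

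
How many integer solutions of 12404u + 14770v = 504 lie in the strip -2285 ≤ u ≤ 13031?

15

gcd(14770, 12404):
  14770 = 1*12404 + 2366
  12404 = 5*2366 + 574
  2366 = 4*574 + 70
  574 = 8*70 + 14
  70 = 5*14
so gcd(14770, 12404) = 14.
Back-substitute for Bézout coefficients:
  14 = 574 - 8*70
  ... = 12404*(206) + 14770*(-173)
Scale by 36: particular solution (7416, -6228); reduce u mod 1055: (31, -26).
General solution: u = 31 + 1055t, v = -26 - 886t for integer t.
-2285 ≤ 31 + 1055t ≤ 13031 gives t ∈ [-2, 12], which is 15 values.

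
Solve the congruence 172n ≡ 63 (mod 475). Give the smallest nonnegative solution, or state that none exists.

329

gcd(475, 172) = 1  (475 = 2·172 + 131, 172 = 1·131 + 41, 131 = 3·41 + 8, 41 = 5·8 + 1, 8 = 8·1).
1 divides 63, so solutions exist.
Back-substituting, 172·(58) + 475·(-21) = 1.
So 172·(58) ≡ 1 (mod 475); multiply by 63: n ≡ 3654 (mod 475).
Smallest nonnegative: n = 3654 mod 475 = 329.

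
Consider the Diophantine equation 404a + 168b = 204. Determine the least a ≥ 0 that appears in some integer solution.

gcd(404, 168):
  404 = 2*168 + 68
  168 = 2*68 + 32
  68 = 2*32 + 4
  32 = 8*4
so gcd(404, 168) = 4.
4 divides 204, so solutions exist.
Back-substitute for Bézout coefficients:
  4 = 68 - 2*32
  ... = 404*(5) + 168*(-12)
Scale by 204/4 = 51: (a₀, b₀) = (255, -612).
General solution: a = 255 + 42t, b = -612 - 101t for integer t.
a ≥ 0: smallest is 255 mod 42 = 3 (at t = -6), with b = -6.

3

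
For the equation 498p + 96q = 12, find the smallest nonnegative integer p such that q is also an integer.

gcd(498, 96) = 6.
6 divides 12, so solutions exist.
By Bézout, 498×(-5) + 96×(26) = 6.
Scale by 12/6 = 2: (p₀, q₀) = (-10, 52).
General solution: p = -10 + 16t, q = 52 - 83t for integer t.
p ≥ 0: smallest is -10 mod 16 = 6 (at t = 1), with q = -31.

6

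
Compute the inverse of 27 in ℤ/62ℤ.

23

gcd(62, 27):
  62 = 2·27 + 8
  27 = 3·8 + 3
  8 = 2·3 + 2
  3 = 1·2 + 1
  2 = 2·1
so gcd(62, 27) = 1.
Back-substitute for Bézout coefficients:
  1 = 3 - 1·2
  ... = 27·(23) + 62·(-10)
So 27·23 ≡ 1 (mod 62), and 23 mod 62 = 23.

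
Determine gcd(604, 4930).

gcd(4930, 604):
  4930 = 8·604 + 98
  604 = 6·98 + 16
  98 = 6·16 + 2
  16 = 8·2
so gcd(4930, 604) = 2.

2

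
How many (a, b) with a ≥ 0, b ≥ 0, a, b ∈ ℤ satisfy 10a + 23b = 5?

gcd(23, 10) = 1.
By Bézout, 10·(7) + 23·(-3) = 1.
One solution: (12, -5).
General: a = 12 + 23t, b = -5 - 10t.
a ≥ 0 ⇒ t ≥ 0; b ≥ 0 ⇒ t ≤ -1. So t ∈ [0, -1]: 0 solutions.

0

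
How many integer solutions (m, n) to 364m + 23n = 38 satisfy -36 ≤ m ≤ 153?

8

gcd(364, 23) = 1.
By Bézout, 364×(-6) + 23×(95) = 1.
Particular solution: (2, -30).
General solution: m = 2 + 23t, n = -30 - 364t for integer t.
-36 ≤ 2 + 23t ≤ 153 gives t ∈ [-1, 6], which is 8 values.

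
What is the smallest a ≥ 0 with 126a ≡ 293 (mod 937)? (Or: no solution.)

gcd(937, 126):
  937 = 7*126 + 55
  126 = 2*55 + 16
  55 = 3*16 + 7
  16 = 2*7 + 2
  7 = 3*2 + 1
  2 = 2*1
so gcd(937, 126) = 1.
1 divides 293, so solutions exist.
Back-substitute for Bézout coefficients:
  1 = 7 - 3*2
  ... = 126*(-409) + 937*(55)
So 126*(-409) ≡ 1 (mod 937); multiply by 293: a ≡ -119837 (mod 937).
Smallest nonnegative: a = -119837 mod 937 = 99.

99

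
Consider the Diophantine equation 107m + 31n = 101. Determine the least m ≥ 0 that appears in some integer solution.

gcd(107, 31):
  107 = 3*31 + 14
  31 = 2*14 + 3
  14 = 4*3 + 2
  3 = 1*2 + 1
  2 = 2*1
so gcd(107, 31) = 1.
1 divides 101, so solutions exist.
Back-substitute for Bézout coefficients:
  1 = 3 - 1*2
  ... = 107*(-11) + 31*(38)
Scale by 101/1 = 101: (m₀, n₀) = (-1111, 3838).
General solution: m = -1111 + 31t, n = 3838 - 107t for integer t.
m ≥ 0: smallest is -1111 mod 31 = 5 (at t = 36), with n = -14.

5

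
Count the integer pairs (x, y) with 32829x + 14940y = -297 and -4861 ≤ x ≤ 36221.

9

gcd(32829, 14940) = 3.
By Bézout, 32829*(-613) + 14940*(1347) = 3.
Particular solution: (927, -2037).
General solution: x = 927 + 4980t, y = -2037 - 10943t for integer t.
-4861 ≤ 927 + 4980t ≤ 36221 gives t ∈ [-1, 7], which is 9 values.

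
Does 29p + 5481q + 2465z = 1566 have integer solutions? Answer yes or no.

gcd(5481, 29) = 29  (5481 = 189·29).
gcd(29, 2465) = 29.
29 divides 1566, so integer solutions exist.

yes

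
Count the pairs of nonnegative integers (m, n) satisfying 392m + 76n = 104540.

14

gcd(392, 76) = 4  (392 = 5·76 + 12, 76 = 6·12 + 4, 12 = 3·4).
Back-substituting, 392·(-6) + 76·(31) = 4.
Scale by 26135: one solution is (-156810, 810185). Reduce m mod 19: (16, 1293).
General: m = 16 + 19t, n = 1293 - 98t.
m ≥ 0 ⇒ t ≥ 0; n ≥ 0 ⇒ t ≤ 13. So t ∈ [0, 13]: 14 solutions.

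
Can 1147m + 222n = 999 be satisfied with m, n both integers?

yes

gcd(1147, 222) = 37  (1147 = 5×222 + 37, 222 = 6×37).
37 divides 999, so integer solutions exist.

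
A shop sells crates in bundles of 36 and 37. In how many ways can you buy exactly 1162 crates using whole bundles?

1

Need nonnegative integers with 36j + 37k = 1162.
gcd(36, 37) = 1, and 36·(-1) + 37·(1) = 1.
So (j₀, k₀) = (-1162, 1162); general j = -1162 + 37t, k = 1162 - 36t.
j ≥ 0 ⇒ t ≥ 32; k ≥ 0 ⇒ t ≤ 32. That's 1 value of t.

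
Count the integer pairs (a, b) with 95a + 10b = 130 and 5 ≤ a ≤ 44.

gcd(95, 10) = 5  (95 = 9·10 + 5, 10 = 2·5).
Back-substituting, 95·(1) + 10·(-9) = 5.
Scale by 26: particular solution (26, -234); reduce a mod 2: (0, 13).
General solution: a = 0 + 2t, b = 13 - 19t for integer t.
5 ≤ 0 + 2t ≤ 44 gives t ∈ [3, 22], which is 20 values.

20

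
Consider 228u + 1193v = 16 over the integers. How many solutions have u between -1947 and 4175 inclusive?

gcd(1193, 228) = 1.
By Bézout, 228*(225) + 1193*(-43) = 1.
Particular solution: (21, -4).
General solution: u = 21 + 1193t, v = -4 - 228t for integer t.
-1947 ≤ 21 + 1193t ≤ 4175 gives t ∈ [-1, 3], which is 5 values.

5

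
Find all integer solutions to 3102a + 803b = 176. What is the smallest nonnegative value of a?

gcd(3102, 803):
  3102 = 3*803 + 693
  803 = 1*693 + 110
  693 = 6*110 + 33
  110 = 3*33 + 11
  33 = 3*11
so gcd(3102, 803) = 11.
11 divides 176, so solutions exist.
Back-substitute for Bézout coefficients:
  11 = 110 - 3*33
  ... = 3102*(-22) + 803*(85)
Scale by 176/11 = 16: (a₀, b₀) = (-352, 1360).
General solution: a = -352 + 73t, b = 1360 - 282t for integer t.
a ≥ 0: smallest is -352 mod 73 = 13 (at t = 5), with b = -50.

13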